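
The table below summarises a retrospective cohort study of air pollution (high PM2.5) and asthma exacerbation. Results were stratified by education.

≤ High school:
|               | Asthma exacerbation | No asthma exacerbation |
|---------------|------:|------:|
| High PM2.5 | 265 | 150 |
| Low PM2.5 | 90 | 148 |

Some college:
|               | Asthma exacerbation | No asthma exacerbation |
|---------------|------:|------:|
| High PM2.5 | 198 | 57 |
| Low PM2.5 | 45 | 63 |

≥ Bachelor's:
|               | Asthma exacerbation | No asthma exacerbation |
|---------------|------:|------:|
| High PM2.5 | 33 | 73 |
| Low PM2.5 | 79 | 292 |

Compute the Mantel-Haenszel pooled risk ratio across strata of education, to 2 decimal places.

1.70

RR_MH = Σ(aᵢ·n₀ᵢ/nᵢ) / Σ(cᵢ·n₁ᵢ/nᵢ), with n₁ᵢ = aᵢ+bᵢ (exposed), n₀ᵢ = cᵢ+dᵢ (unexposed), nᵢ = n₁ᵢ+n₀ᵢ.
Stratum 1 (≤ High school): n₁ = 415, n₀ = 238, n = 653; a·n₀/n = 265·238/653 = 96.5850; c·n₁/n = 90·415/653 = 57.1975
Stratum 2 (Some college): n₁ = 255, n₀ = 108, n = 363; a·n₀/n = 198·108/363 = 58.9091; c·n₁/n = 45·255/363 = 31.6116
Stratum 3 (≥ Bachelor's): n₁ = 106, n₀ = 371, n = 477; a·n₀/n = 33·371/477 = 25.6667; c·n₁/n = 79·106/477 = 17.5556
RR_MH = (96.5850 + 58.9091 + 25.6667) / (57.1975 + 31.6116 + 17.5556) = 181.1607 / 106.3647 = 1.70320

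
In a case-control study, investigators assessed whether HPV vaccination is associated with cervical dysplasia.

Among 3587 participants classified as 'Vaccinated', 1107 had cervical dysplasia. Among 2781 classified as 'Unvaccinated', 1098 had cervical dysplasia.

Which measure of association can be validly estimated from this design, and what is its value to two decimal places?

From the description: a = 1107, b = 2480, c = 1098, d = 1683.
This is a case-control study: participants were sampled on outcome status, so risks in the source population cannot be estimated directly — relative risk is not valid here. The odds ratio is the appropriate measure.
OR = (a·d)/(b·c) = (1107 × 1683) / (2480 × 1098) = 1863081 / 2723040 = 0.68419

0.68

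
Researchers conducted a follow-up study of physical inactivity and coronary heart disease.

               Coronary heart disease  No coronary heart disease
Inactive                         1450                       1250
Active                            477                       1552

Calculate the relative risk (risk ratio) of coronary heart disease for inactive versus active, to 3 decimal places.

2.284

Cells: a = 1450, b = 1250, c = 477, d = 1552.
Risk in exposed = 1450/2700 = 0.53704; risk in unexposed = 477/2029 = 0.23509.
RR = 0.53704 / 0.23509 = 2.28438
The risk among the exposed is 2.28 times that among the unexposed.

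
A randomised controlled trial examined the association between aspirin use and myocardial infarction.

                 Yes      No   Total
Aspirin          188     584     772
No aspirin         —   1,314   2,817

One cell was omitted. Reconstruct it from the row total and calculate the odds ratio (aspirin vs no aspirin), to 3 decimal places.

The missing cell is in the unexposed row: 2817 − 1314 = 1503.
So a = 188, b = 584, c = 1503, d = 1314.
OR = (a·d)/(b·c) = (188 × 1314) / (584 × 1503) = 247032 / 877752 = 0.28144

0.281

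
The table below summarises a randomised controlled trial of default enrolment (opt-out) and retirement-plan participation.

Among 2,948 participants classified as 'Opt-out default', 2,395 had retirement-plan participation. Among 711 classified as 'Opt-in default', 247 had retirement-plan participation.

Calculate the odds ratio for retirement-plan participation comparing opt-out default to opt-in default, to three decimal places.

From the description: a = 2395, b = 553, c = 247, d = 464.
OR = (a·d)/(b·c) = (2395 × 464) / (553 × 247) = 1111280 / 136591 = 8.13582
The odds of retirement-plan participation are about 8.14 times as high in the opt-out default group.

8.136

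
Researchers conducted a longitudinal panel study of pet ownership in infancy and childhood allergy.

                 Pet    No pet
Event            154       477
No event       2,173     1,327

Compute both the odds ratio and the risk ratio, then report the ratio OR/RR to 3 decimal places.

Reading the table with exposure as columns: a = 154 (Pet, case), b = 2173 (Pet, non-case), c = 477 (No pet, case), d = 1327.
OR = (154·1327)/(2173·477) = 204358/1036521 = 0.19716
Risk in exposed = 154/2327 = 0.06618; risk in unexposed = 477/1804 = 0.26441; RR = 0.25029
OR/RR = 0.19716 / 0.25029 = 0.78772
The outcome is not rare, so the OR lies further from 1 than the RR.

0.788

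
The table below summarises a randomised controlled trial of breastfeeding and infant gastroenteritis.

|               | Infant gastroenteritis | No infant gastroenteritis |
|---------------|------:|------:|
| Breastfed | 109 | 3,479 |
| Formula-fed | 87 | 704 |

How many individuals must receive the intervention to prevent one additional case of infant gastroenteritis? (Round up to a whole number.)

13

Risk in treated group = 109/3588 = 0.03038; risk in control = 87/791 = 0.10999.
Absolute risk reduction = 0.10999 − 0.03038 = 0.07961
NNT = 1 / ARR = 1 / 0.07961 = 12.562 → round up → 13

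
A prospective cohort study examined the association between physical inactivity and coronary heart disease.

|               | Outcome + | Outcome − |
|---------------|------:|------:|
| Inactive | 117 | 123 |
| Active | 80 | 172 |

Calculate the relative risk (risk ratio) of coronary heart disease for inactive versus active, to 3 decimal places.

1.536

Cells: a = 117, b = 123, c = 80, d = 172.
Risk in exposed = 117/240 = 0.48750; risk in unexposed = 80/252 = 0.31746.
RR = 0.48750 / 0.31746 = 1.53563
The risk among the exposed is 1.54 times that among the unexposed.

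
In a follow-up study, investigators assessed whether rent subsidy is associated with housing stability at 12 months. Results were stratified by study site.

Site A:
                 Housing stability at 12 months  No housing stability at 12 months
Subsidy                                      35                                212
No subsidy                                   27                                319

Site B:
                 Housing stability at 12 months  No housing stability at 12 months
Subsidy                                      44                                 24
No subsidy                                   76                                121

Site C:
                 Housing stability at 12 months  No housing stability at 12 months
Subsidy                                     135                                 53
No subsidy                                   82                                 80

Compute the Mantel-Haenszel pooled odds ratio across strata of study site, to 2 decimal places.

2.41

OR_MH = Σ(aᵢdᵢ/nᵢ) / Σ(bᵢcᵢ/nᵢ), where nᵢ is the stratum total.
Stratum 1 (Site A): n = 593; a·d/n = 35·319/593 = 18.8280; b·c/n = 212·27/593 = 9.6526
Stratum 2 (Site B): n = 265; a·d/n = 44·121/265 = 20.0906; b·c/n = 24·76/265 = 6.8830
Stratum 3 (Site C): n = 350; a·d/n = 135·80/350 = 30.8571; b·c/n = 53·82/350 = 12.4171
OR_MH = (18.8280 + 20.0906 + 30.8571) / (9.6526 + 6.8830 + 12.4171) = 69.7757 / 28.9528 = 2.40998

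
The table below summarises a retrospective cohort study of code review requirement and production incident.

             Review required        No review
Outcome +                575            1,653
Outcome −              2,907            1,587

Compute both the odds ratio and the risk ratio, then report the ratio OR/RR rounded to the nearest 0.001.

Reading the table with exposure as columns: a = 575 (Review required, case), b = 2907 (Review required, non-case), c = 1653 (No review, case), d = 1587.
OR = (575·1587)/(2907·1653) = 912525/4805271 = 0.18990
Risk in exposed = 575/3482 = 0.16513; risk in unexposed = 1653/3240 = 0.51019; RR = 0.32368
OR/RR = 0.18990 / 0.32368 = 0.58670
The outcome is not rare, so the OR lies further from 1 than the RR.

0.587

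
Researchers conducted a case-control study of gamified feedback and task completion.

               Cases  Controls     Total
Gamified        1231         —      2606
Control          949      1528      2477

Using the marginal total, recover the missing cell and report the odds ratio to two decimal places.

The missing cell is in the exposed row: 2606 − 1231 = 1375.
So a = 1231, b = 1375, c = 949, d = 1528.
OR = (a·d)/(b·c) = (1231 × 1528) / (1375 × 949) = 1880968 / 1304875 = 1.44149

1.44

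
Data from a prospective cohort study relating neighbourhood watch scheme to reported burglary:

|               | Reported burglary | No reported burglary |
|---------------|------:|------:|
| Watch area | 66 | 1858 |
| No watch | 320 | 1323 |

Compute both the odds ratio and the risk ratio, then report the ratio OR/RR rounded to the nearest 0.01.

0.83

Cells: a = 66, b = 1858, c = 320, d = 1323.
OR = (66·1323)/(1858·320) = 87318/594560 = 0.14686
Risk in exposed = 66/1924 = 0.03430; risk in unexposed = 320/1643 = 0.19477; RR = 0.17613
OR/RR = 0.14686 / 0.17613 = 0.83384
The outcome is not rare, so the OR lies further from 1 than the RR.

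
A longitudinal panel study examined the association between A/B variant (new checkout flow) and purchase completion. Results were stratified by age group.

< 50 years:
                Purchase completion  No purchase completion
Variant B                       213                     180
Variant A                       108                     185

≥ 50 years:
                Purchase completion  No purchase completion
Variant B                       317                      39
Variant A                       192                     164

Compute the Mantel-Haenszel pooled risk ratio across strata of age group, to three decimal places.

1.580

RR_MH = Σ(aᵢ·n₀ᵢ/nᵢ) / Σ(cᵢ·n₁ᵢ/nᵢ), with n₁ᵢ = aᵢ+bᵢ (exposed), n₀ᵢ = cᵢ+dᵢ (unexposed), nᵢ = n₁ᵢ+n₀ᵢ.
Stratum 1 (< 50 years): n₁ = 393, n₀ = 293, n = 686; a·n₀/n = 213·293/686 = 90.9752; c·n₁/n = 108·393/686 = 61.8717
Stratum 2 (≥ 50 years): n₁ = 356, n₀ = 356, n = 712; a·n₀/n = 317·356/712 = 158.5000; c·n₁/n = 192·356/712 = 96.0000
RR_MH = (90.9752 + 158.5000) / (61.8717 + 96.0000) = 249.4752 / 157.8717 = 1.58024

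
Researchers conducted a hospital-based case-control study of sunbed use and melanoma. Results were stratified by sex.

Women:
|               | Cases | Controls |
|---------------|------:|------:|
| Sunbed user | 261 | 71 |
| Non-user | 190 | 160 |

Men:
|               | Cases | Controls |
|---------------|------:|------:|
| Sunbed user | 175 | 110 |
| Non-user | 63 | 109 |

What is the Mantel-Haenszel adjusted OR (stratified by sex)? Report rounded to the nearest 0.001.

2.947

OR_MH = Σ(aᵢdᵢ/nᵢ) / Σ(bᵢcᵢ/nᵢ), where nᵢ is the stratum total.
Stratum 1 (Women): n = 682; a·d/n = 261·160/682 = 61.2317; b·c/n = 71·190/682 = 19.7801
Stratum 2 (Men): n = 457; a·d/n = 175·109/457 = 41.7396; b·c/n = 110·63/457 = 15.1641
OR_MH = (61.2317 + 41.7396) / (19.7801 + 15.1641) = 102.9713 / 34.9442 = 2.94674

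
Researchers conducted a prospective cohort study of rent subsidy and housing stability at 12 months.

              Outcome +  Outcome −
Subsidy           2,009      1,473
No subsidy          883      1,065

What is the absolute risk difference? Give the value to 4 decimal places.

0.1237

Cells: a = 2009, b = 1473, c = 883, d = 1065.
Risk in exposed = 2009/3482 = 0.576967; risk in unexposed = 883/1948 = 0.453285.
Risk difference = 0.576967 − 0.453285 = 0.123682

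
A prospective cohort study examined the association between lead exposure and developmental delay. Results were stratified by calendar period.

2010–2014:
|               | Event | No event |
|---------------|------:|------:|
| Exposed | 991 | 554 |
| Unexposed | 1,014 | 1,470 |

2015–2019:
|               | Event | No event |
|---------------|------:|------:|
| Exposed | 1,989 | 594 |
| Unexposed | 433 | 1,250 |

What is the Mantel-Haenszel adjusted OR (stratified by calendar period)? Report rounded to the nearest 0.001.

OR_MH = Σ(aᵢdᵢ/nᵢ) / Σ(bᵢcᵢ/nᵢ), where nᵢ is the stratum total.
Stratum 1 (2010–2014): n = 4029; a·d/n = 991·1470/4029 = 361.5711; b·c/n = 554·1014/4029 = 139.4281
Stratum 2 (2015–2019): n = 4266; a·d/n = 1989·1250/4266 = 582.8059; b·c/n = 594·433/4266 = 60.2911
OR_MH = (361.5711 + 582.8059) / (139.4281 + 60.2911) = 944.3770 / 199.7193 = 4.72852

4.729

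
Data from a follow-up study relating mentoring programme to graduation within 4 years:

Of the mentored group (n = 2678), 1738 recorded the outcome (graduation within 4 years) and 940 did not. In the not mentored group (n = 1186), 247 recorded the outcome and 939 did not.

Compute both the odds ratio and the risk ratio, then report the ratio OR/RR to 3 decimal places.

From the description: a = 1738, b = 940, c = 247, d = 939.
OR = (1738·939)/(940·247) = 1631982/232180 = 7.02895
Risk in exposed = 1738/2678 = 0.64899; risk in unexposed = 247/1186 = 0.20826; RR = 3.11621
OR/RR = 7.02895 / 3.11621 = 2.25561
The outcome is not rare, so the OR lies further from 1 than the RR.

2.256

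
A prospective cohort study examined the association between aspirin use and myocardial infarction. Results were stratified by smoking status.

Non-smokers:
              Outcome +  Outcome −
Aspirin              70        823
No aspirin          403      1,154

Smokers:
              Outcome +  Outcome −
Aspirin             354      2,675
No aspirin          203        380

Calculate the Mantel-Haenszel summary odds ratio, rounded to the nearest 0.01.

0.25

OR_MH = Σ(aᵢdᵢ/nᵢ) / Σ(bᵢcᵢ/nᵢ), where nᵢ is the stratum total.
Stratum 1 (Non-smokers): n = 2450; a·d/n = 70·1154/2450 = 32.9714; b·c/n = 823·403/2450 = 135.3751
Stratum 2 (Smokers): n = 3612; a·d/n = 354·380/3612 = 37.2425; b·c/n = 2675·203/3612 = 150.3391
OR_MH = (32.9714 + 37.2425) / (135.3751 + 150.3391) = 70.2140 / 285.7142 = 0.24575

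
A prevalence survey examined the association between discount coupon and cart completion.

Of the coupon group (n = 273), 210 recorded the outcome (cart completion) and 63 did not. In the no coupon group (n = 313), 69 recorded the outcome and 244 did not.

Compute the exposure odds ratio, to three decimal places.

11.787

From the description: a = 210, b = 63, c = 69, d = 244.
OR = (a·d)/(b·c) = (210 × 244) / (63 × 69) = 51240 / 4347 = 11.78744
The odds of cart completion are about 11.79 times as high in the coupon group.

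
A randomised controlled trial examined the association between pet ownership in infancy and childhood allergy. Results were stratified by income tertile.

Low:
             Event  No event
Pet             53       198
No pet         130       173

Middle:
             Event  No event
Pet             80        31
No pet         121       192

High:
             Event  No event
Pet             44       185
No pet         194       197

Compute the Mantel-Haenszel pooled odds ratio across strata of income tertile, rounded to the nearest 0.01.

OR_MH = Σ(aᵢdᵢ/nᵢ) / Σ(bᵢcᵢ/nᵢ), where nᵢ is the stratum total.
Stratum 1 (Low): n = 554; a·d/n = 53·173/554 = 16.5505; b·c/n = 198·130/554 = 46.4621
Stratum 2 (Middle): n = 424; a·d/n = 80·192/424 = 36.2264; b·c/n = 31·121/424 = 8.8467
Stratum 3 (High): n = 620; a·d/n = 44·197/620 = 13.9806; b·c/n = 185·194/620 = 57.8871
OR_MH = (16.5505 + 36.2264 + 13.9806) / (46.4621 + 8.8467 + 57.8871) = 66.7576 / 113.1959 = 0.58975

0.59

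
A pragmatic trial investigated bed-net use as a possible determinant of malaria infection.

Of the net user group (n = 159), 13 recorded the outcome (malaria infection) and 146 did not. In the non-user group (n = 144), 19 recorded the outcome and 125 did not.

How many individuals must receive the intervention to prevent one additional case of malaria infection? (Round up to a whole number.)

20

Risk in treated group = 13/159 = 0.08176; risk in control = 19/144 = 0.13194.
Absolute risk reduction = 0.13194 − 0.08176 = 0.05018
NNT = 1 / ARR = 1 / 0.05018 = 19.927 → round up → 20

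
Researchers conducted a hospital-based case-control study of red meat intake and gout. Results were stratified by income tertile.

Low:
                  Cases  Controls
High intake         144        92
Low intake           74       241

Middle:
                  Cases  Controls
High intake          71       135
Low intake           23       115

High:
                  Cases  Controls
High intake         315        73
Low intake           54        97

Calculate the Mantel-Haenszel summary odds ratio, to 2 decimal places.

5.00

OR_MH = Σ(aᵢdᵢ/nᵢ) / Σ(bᵢcᵢ/nᵢ), where nᵢ is the stratum total.
Stratum 1 (Low): n = 551; a·d/n = 144·241/551 = 62.9837; b·c/n = 92·74/551 = 12.3557
Stratum 2 (Middle): n = 344; a·d/n = 71·115/344 = 23.7355; b·c/n = 135·23/344 = 9.0262
Stratum 3 (High): n = 539; a·d/n = 315·97/539 = 56.6883; b·c/n = 73·54/539 = 7.3135
OR_MH = (62.9837 + 23.7355 + 56.6883) / (12.3557 + 9.0262 + 7.3135) = 143.4074 / 28.6954 = 4.99757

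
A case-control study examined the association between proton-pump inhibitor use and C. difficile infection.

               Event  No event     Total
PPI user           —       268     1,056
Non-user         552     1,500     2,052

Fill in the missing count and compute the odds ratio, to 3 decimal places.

The missing cell is in the exposed row: 1056 − 268 = 788.
So a = 788, b = 268, c = 552, d = 1500.
OR = (a·d)/(b·c) = (788 × 1500) / (268 × 552) = 1182000 / 147936 = 7.98994

7.990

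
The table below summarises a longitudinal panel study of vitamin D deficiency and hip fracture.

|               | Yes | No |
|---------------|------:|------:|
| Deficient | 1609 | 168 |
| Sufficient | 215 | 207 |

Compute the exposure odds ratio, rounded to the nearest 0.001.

9.221

Cells: a = 1609, b = 168, c = 215, d = 207.
OR = (a·d)/(b·c) = (1609 × 207) / (168 × 215) = 333063 / 36120 = 9.22101
The odds of hip fracture are about 9.22 times as high in the deficient group.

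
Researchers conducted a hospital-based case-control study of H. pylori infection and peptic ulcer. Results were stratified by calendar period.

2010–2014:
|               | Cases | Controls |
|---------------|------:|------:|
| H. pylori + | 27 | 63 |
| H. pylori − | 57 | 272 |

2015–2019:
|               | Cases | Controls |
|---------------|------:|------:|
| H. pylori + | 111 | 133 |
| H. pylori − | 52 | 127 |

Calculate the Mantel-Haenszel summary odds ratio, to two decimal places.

OR_MH = Σ(aᵢdᵢ/nᵢ) / Σ(bᵢcᵢ/nᵢ), where nᵢ is the stratum total.
Stratum 1 (2010–2014): n = 419; a·d/n = 27·272/419 = 17.5274; b·c/n = 63·57/419 = 8.5704
Stratum 2 (2015–2019): n = 423; a·d/n = 111·127/423 = 33.3262; b·c/n = 133·52/423 = 16.3499
OR_MH = (17.5274 + 33.3262) / (8.5704 + 16.3499) = 50.8537 / 24.9203 = 2.04065

2.04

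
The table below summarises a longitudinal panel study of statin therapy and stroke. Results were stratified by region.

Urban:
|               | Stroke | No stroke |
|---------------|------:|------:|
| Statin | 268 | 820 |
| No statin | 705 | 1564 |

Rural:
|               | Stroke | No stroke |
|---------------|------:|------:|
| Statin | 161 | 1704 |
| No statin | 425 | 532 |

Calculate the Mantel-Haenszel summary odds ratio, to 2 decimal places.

0.36

OR_MH = Σ(aᵢdᵢ/nᵢ) / Σ(bᵢcᵢ/nᵢ), where nᵢ is the stratum total.
Stratum 1 (Urban): n = 3357; a·d/n = 268·1564/3357 = 124.8591; b·c/n = 820·705/3357 = 172.2073
Stratum 2 (Rural): n = 2822; a·d/n = 161·532/2822 = 30.3515; b·c/n = 1704·425/2822 = 256.6265
OR_MH = (124.8591 + 30.3515) / (172.2073 + 256.6265) = 155.2106 / 428.8338 = 0.36194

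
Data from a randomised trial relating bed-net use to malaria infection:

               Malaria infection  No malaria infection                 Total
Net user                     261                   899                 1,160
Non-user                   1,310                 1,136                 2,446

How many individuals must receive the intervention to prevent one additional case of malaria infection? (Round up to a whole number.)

Risk in treated group = 261/1160 = 0.22500; risk in control = 1310/2446 = 0.53557.
Absolute risk reduction = 0.53557 − 0.22500 = 0.31057
NNT = 1 / ARR = 1 / 0.31057 = 3.220 → round up → 4

4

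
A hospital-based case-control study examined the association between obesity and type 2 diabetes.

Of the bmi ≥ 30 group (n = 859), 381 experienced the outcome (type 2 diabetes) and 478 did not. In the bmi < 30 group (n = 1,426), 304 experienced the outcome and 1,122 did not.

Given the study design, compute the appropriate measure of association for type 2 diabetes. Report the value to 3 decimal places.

2.942

From the description: a = 381, b = 478, c = 304, d = 1122.
This is a hospital-based case-control study: participants were sampled on outcome status, so risks in the source population cannot be estimated directly — relative risk is not valid here. The odds ratio is the appropriate measure.
OR = (a·d)/(b·c) = (381 × 1122) / (478 × 304) = 427482 / 145312 = 2.94182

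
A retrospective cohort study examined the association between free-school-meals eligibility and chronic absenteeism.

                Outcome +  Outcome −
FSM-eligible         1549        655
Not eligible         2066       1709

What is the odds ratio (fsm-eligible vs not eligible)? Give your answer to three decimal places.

Cells: a = 1549, b = 655, c = 2066, d = 1709.
OR = (a·d)/(b·c) = (1549 × 1709) / (655 × 2066) = 2647241 / 1353230 = 1.95624
The odds of chronic absenteeism are about 1.96 times as high in the fsm-eligible group.

1.956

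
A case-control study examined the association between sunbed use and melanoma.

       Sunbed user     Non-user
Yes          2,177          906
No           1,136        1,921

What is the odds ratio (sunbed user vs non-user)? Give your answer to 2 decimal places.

Reading the table with exposure as columns: a = 2177 (Sunbed user, case), b = 1136 (Sunbed user, non-case), c = 906 (Non-user, case), d = 1921.
OR = (a·d)/(b·c) = (2177 × 1921) / (1136 × 906) = 4182017 / 1029216 = 4.06330
The odds of melanoma are about 4.06 times as high in the sunbed user group.

4.06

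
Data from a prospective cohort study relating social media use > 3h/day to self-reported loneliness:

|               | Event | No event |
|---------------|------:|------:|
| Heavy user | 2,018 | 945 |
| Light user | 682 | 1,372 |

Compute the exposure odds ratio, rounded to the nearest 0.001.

4.296

Cells: a = 2018, b = 945, c = 682, d = 1372.
OR = (a·d)/(b·c) = (2018 × 1372) / (945 × 682) = 2768696 / 644490 = 4.29595
The odds of self-reported loneliness are about 4.30 times as high in the heavy user group.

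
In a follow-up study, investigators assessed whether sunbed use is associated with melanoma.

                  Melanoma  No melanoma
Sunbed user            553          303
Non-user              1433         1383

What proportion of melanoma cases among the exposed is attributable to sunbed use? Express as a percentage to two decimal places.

21.23

Cells: a = 553, b = 303, c = 1433, d = 1383.
Risk in exposed = 553/856 = 0.64603; risk in unexposed = 1433/2816 = 0.50888.
RR = 0.64603/0.50888 = 1.26951
AR% = (RR − 1)/RR × 100 = (1.26951 − 1)/1.26951 × 100 = 21.2298%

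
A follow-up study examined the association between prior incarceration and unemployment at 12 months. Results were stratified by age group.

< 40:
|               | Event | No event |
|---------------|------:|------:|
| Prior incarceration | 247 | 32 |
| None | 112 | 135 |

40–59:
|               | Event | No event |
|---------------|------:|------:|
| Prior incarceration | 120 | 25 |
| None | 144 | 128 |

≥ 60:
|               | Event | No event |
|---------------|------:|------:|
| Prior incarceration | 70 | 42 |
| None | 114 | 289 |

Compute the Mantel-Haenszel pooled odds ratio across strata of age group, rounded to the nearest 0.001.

5.638

OR_MH = Σ(aᵢdᵢ/nᵢ) / Σ(bᵢcᵢ/nᵢ), where nᵢ is the stratum total.
Stratum 1 (< 40): n = 526; a·d/n = 247·135/526 = 63.3935; b·c/n = 32·112/526 = 6.8137
Stratum 2 (40–59): n = 417; a·d/n = 120·128/417 = 36.8345; b·c/n = 25·144/417 = 8.6331
Stratum 3 (≥ 60): n = 515; a·d/n = 70·289/515 = 39.2816; b·c/n = 42·114/515 = 9.2971
OR_MH = (63.3935 + 36.8345 + 39.2816) / (6.8137 + 8.6331 + 9.2971) = 139.5096 / 24.7439 = 5.63815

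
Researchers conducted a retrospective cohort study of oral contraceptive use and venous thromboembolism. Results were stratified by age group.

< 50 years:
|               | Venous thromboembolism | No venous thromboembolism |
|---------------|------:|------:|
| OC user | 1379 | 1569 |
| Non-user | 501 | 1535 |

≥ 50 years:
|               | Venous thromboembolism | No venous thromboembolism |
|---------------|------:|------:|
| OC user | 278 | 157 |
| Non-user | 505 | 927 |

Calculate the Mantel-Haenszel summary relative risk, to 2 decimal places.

1.88

RR_MH = Σ(aᵢ·n₀ᵢ/nᵢ) / Σ(cᵢ·n₁ᵢ/nᵢ), with n₁ᵢ = aᵢ+bᵢ (exposed), n₀ᵢ = cᵢ+dᵢ (unexposed), nᵢ = n₁ᵢ+n₀ᵢ.
Stratum 1 (< 50 years): n₁ = 2948, n₀ = 2036, n = 4984; a·n₀/n = 1379·2036/4984 = 563.3315; c·n₁/n = 501·2948/4984 = 296.3379
Stratum 2 (≥ 50 years): n₁ = 435, n₀ = 1432, n = 1867; a·n₀/n = 278·1432/1867 = 213.2276; c·n₁/n = 505·435/1867 = 117.6620
RR_MH = (563.3315 + 213.2276) / (296.3379 + 117.6620) = 776.5591 / 413.9999 = 1.87575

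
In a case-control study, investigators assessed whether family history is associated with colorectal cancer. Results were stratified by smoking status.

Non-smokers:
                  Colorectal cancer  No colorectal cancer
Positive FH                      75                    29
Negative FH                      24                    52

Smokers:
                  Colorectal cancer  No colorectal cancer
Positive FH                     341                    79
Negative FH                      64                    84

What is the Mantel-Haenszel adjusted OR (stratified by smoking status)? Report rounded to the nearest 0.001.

OR_MH = Σ(aᵢdᵢ/nᵢ) / Σ(bᵢcᵢ/nᵢ), where nᵢ is the stratum total.
Stratum 1 (Non-smokers): n = 180; a·d/n = 75·52/180 = 21.6667; b·c/n = 29·24/180 = 3.8667
Stratum 2 (Smokers): n = 568; a·d/n = 341·84/568 = 50.4296; b·c/n = 79·64/568 = 8.9014
OR_MH = (21.6667 + 50.4296) / (3.8667 + 8.9014) = 72.0962 / 12.7681 = 5.64660

5.647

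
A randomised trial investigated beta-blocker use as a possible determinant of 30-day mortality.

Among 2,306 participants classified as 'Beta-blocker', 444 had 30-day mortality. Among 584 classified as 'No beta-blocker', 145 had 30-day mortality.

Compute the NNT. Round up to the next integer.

18

Risk in treated group = 444/2306 = 0.19254; risk in control = 145/584 = 0.24829.
Absolute risk reduction = 0.24829 − 0.19254 = 0.05575
NNT = 1 / ARR = 1 / 0.05575 = 17.938 → round up → 18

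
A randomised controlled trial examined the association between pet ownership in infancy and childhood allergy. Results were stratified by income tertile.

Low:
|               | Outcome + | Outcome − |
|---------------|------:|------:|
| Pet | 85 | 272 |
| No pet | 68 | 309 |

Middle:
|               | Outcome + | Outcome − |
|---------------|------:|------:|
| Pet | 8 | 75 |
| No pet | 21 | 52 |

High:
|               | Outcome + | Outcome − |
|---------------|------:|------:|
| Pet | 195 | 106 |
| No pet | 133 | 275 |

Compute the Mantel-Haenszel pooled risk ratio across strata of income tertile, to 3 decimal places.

RR_MH = Σ(aᵢ·n₀ᵢ/nᵢ) / Σ(cᵢ·n₁ᵢ/nᵢ), with n₁ᵢ = aᵢ+bᵢ (exposed), n₀ᵢ = cᵢ+dᵢ (unexposed), nᵢ = n₁ᵢ+n₀ᵢ.
Stratum 1 (Low): n₁ = 357, n₀ = 377, n = 734; a·n₀/n = 85·377/734 = 43.6580; c·n₁/n = 68·357/734 = 33.0736
Stratum 2 (Middle): n₁ = 83, n₀ = 73, n = 156; a·n₀/n = 8·73/156 = 3.7436; c·n₁/n = 21·83/156 = 11.1731
Stratum 3 (High): n₁ = 301, n₀ = 408, n = 709; a·n₀/n = 195·408/709 = 112.2144; c·n₁/n = 133·301/709 = 56.4640
RR_MH = (43.6580 + 3.7436 + 112.2144) / (33.0736 + 11.1731 + 56.4640) = 159.6160 / 100.7107 = 1.58490

1.585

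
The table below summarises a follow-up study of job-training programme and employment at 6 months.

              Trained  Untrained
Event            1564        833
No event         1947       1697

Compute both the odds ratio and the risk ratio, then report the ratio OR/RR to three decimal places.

1.210

Reading the table with exposure as columns: a = 1564 (Trained, case), b = 1947 (Trained, non-case), c = 833 (Untrained, case), d = 1697.
OR = (1564·1697)/(1947·833) = 2654108/1621851 = 1.63647
Risk in exposed = 1564/3511 = 0.44546; risk in unexposed = 833/2530 = 0.32925; RR = 1.35295
OR/RR = 1.63647 / 1.35295 = 1.20956
The outcome is not rare, so the OR lies further from 1 than the RR.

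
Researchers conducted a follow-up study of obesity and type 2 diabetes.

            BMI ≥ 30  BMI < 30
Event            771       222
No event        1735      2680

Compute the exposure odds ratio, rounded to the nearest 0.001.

Reading the table with exposure as columns: a = 771 (BMI ≥ 30, case), b = 1735 (BMI ≥ 30, non-case), c = 222 (BMI < 30, case), d = 2680.
OR = (a·d)/(b·c) = (771 × 2680) / (1735 × 222) = 2066280 / 385170 = 5.36459
The odds of type 2 diabetes are about 5.36 times as high in the bmi ≥ 30 group.

5.365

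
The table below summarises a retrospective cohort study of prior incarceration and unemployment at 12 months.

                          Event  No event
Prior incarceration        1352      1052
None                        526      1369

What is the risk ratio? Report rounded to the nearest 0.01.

Cells: a = 1352, b = 1052, c = 526, d = 1369.
Risk in exposed = 1352/2404 = 0.56240; risk in unexposed = 526/1895 = 0.27757.
RR = 0.56240 / 0.27757 = 2.02612
The risk among the exposed is 2.03 times that among the unexposed.

2.03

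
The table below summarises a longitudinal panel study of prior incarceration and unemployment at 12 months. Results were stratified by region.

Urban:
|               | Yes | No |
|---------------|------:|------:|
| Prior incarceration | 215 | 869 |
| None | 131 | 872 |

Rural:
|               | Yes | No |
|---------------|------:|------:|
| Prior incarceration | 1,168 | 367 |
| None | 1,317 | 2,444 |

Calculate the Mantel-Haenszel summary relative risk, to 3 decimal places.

2.074

RR_MH = Σ(aᵢ·n₀ᵢ/nᵢ) / Σ(cᵢ·n₁ᵢ/nᵢ), with n₁ᵢ = aᵢ+bᵢ (exposed), n₀ᵢ = cᵢ+dᵢ (unexposed), nᵢ = n₁ᵢ+n₀ᵢ.
Stratum 1 (Urban): n₁ = 1084, n₀ = 1003, n = 2087; a·n₀/n = 215·1003/2087 = 103.3277; c·n₁/n = 131·1084/2087 = 68.0422
Stratum 2 (Rural): n₁ = 1535, n₀ = 3761, n = 5296; a·n₀/n = 1168·3761/5296 = 829.4653; c·n₁/n = 1317·1535/5296 = 381.7211
RR_MH = (103.3277 + 829.4653) / (68.0422 + 381.7211) = 932.7930 / 449.7633 = 2.07396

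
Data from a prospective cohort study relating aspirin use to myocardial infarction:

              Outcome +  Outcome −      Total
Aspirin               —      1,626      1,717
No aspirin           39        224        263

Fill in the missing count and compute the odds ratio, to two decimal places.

The missing cell is in the exposed row: 1717 − 1626 = 91.
So a = 91, b = 1626, c = 39, d = 224.
OR = (a·d)/(b·c) = (91 × 224) / (1626 × 39) = 20384 / 63414 = 0.32144

0.32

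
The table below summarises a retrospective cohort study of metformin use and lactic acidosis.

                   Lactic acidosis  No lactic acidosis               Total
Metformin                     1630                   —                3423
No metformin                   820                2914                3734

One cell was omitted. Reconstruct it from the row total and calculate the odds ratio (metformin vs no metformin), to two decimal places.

3.23

The missing cell is in the exposed row: 3423 − 1630 = 1793.
So a = 1630, b = 1793, c = 820, d = 2914.
OR = (a·d)/(b·c) = (1630 × 2914) / (1793 × 820) = 4749820 / 1470260 = 3.23060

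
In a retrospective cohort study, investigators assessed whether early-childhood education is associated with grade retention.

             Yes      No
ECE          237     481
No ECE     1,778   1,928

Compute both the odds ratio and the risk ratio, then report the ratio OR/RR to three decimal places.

Cells: a = 237, b = 481, c = 1778, d = 1928.
OR = (237·1928)/(481·1778) = 456936/855218 = 0.53429
Risk in exposed = 237/718 = 0.33008; risk in unexposed = 1778/3706 = 0.47976; RR = 0.68801
OR/RR = 0.53429 / 0.68801 = 0.77657
The outcome is not rare, so the OR lies further from 1 than the RR.

0.777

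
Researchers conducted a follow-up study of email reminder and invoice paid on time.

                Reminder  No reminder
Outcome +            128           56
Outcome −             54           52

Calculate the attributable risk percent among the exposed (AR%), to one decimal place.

Reading the table with exposure as columns: a = 128 (Reminder, case), b = 54 (Reminder, non-case), c = 56 (No reminder, case), d = 52.
Risk in exposed = 128/182 = 0.70330; risk in unexposed = 56/108 = 0.51852.
RR = 0.70330/0.51852 = 1.35636
AR% = (RR − 1)/RR × 100 = (1.35636 − 1)/1.35636 × 100 = 26.2731%

26.3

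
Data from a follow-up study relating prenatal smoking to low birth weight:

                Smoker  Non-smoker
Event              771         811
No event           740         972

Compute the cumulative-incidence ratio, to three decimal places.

Reading the table with exposure as columns: a = 771 (Smoker, case), b = 740 (Smoker, non-case), c = 811 (Non-smoker, case), d = 972.
Risk in exposed = 771/1511 = 0.51026; risk in unexposed = 811/1783 = 0.45485.
RR = 0.51026 / 0.45485 = 1.12181
The risk among the exposed is 1.12 times that among the unexposed.

1.122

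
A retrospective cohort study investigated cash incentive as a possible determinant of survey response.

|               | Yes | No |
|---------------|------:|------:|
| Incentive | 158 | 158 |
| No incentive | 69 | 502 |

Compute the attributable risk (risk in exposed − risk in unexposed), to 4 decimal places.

0.3792

Cells: a = 158, b = 158, c = 69, d = 502.
Risk in exposed = 158/316 = 0.500000; risk in unexposed = 69/571 = 0.120841.
Risk difference = 0.500000 − 0.120841 = 0.379159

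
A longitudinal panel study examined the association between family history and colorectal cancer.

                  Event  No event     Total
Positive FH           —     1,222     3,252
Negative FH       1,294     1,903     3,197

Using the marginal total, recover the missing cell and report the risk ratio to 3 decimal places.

The missing cell is in the exposed row: 3252 − 1222 = 2030.
So a = 2030, b = 1222, c = 1294, d = 1903.
RR = [a/(a+b)] / [c/(c+d)] = (2030/3252) / (1294/3197) = 0.62423/0.40475 = 1.54225

1.542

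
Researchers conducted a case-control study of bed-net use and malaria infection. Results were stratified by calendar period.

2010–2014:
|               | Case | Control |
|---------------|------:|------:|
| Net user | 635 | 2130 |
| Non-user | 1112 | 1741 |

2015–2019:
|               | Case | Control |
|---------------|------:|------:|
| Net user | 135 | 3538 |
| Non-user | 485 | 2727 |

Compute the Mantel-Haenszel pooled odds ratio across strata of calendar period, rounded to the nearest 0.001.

0.373

OR_MH = Σ(aᵢdᵢ/nᵢ) / Σ(bᵢcᵢ/nᵢ), where nᵢ is the stratum total.
Stratum 1 (2010–2014): n = 5618; a·d/n = 635·1741/5618 = 196.7844; b·c/n = 2130·1112/5618 = 421.6020
Stratum 2 (2015–2019): n = 6885; a·d/n = 135·2727/6885 = 53.4706; b·c/n = 3538·485/6885 = 249.2273
OR_MH = (196.7844 + 53.4706) / (421.6020 + 249.2273) = 250.2550 / 670.8293 = 0.37305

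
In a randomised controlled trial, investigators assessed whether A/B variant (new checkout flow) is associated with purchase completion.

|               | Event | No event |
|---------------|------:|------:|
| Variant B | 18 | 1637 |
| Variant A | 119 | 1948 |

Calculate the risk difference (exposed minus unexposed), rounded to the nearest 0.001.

Cells: a = 18, b = 1637, c = 119, d = 1948.
Risk in exposed = 18/1655 = 0.010876; risk in unexposed = 119/2067 = 0.057571.
Risk difference = 0.010876 − 0.057571 = -0.046695

-0.047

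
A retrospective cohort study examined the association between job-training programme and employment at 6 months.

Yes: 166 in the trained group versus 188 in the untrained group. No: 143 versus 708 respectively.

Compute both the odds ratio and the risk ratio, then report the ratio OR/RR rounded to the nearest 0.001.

From the description: a = 166, b = 143, c = 188, d = 708.
OR = (166·708)/(143·188) = 117528/26884 = 4.37167
Risk in exposed = 166/309 = 0.53722; risk in unexposed = 188/896 = 0.20982; RR = 2.56035
OR/RR = 4.37167 / 2.56035 = 1.70745
The outcome is not rare, so the OR lies further from 1 than the RR.

1.707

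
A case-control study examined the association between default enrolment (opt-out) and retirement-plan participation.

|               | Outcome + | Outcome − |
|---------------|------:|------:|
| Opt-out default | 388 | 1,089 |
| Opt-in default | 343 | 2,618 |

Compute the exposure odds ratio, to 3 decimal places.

Cells: a = 388, b = 1089, c = 343, d = 2618.
OR = (a·d)/(b·c) = (388 × 2618) / (1089 × 343) = 1015784 / 373527 = 2.71944
The odds of retirement-plan participation are about 2.72 times as high in the opt-out default group.

2.719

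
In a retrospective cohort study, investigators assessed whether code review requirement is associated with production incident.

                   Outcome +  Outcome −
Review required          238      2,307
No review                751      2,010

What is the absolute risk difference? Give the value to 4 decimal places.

Cells: a = 238, b = 2307, c = 751, d = 2010.
Risk in exposed = 238/2545 = 0.093517; risk in unexposed = 751/2761 = 0.272003.
Risk difference = 0.093517 − 0.272003 = -0.178486

-0.1785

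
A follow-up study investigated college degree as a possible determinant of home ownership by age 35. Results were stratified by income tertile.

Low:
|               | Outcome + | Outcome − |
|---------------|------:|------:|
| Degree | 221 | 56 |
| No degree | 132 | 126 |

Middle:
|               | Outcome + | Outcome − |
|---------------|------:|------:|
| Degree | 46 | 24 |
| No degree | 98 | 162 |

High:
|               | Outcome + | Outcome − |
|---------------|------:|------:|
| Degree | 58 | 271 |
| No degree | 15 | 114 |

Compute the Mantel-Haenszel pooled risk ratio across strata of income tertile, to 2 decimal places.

1.59

RR_MH = Σ(aᵢ·n₀ᵢ/nᵢ) / Σ(cᵢ·n₁ᵢ/nᵢ), with n₁ᵢ = aᵢ+bᵢ (exposed), n₀ᵢ = cᵢ+dᵢ (unexposed), nᵢ = n₁ᵢ+n₀ᵢ.
Stratum 1 (Low): n₁ = 277, n₀ = 258, n = 535; a·n₀/n = 221·258/535 = 106.5757; c·n₁/n = 132·277/535 = 68.3439
Stratum 2 (Middle): n₁ = 70, n₀ = 260, n = 330; a·n₀/n = 46·260/330 = 36.2424; c·n₁/n = 98·70/330 = 20.7879
Stratum 3 (High): n₁ = 329, n₀ = 129, n = 458; a·n₀/n = 58·129/458 = 16.3362; c·n₁/n = 15·329/458 = 10.7751
RR_MH = (106.5757 + 36.2424 + 16.3362) / (68.3439 + 20.7879 + 10.7751) = 159.1544 / 99.9069 = 1.59303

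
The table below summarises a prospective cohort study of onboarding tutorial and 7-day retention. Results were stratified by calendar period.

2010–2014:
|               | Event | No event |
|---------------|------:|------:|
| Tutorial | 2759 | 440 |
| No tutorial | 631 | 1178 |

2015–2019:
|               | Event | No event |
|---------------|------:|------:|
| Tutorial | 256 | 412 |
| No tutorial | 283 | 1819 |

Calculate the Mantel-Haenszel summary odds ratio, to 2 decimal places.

8.38

OR_MH = Σ(aᵢdᵢ/nᵢ) / Σ(bᵢcᵢ/nᵢ), where nᵢ is the stratum total.
Stratum 1 (2010–2014): n = 5008; a·d/n = 2759·1178/5008 = 648.9820; b·c/n = 440·631/5008 = 55.4393
Stratum 2 (2015–2019): n = 2770; a·d/n = 256·1819/2770 = 168.1097; b·c/n = 412·283/2770 = 42.0924
OR_MH = (648.9820 + 168.1097) / (55.4393 + 42.0924) = 817.0918 / 97.5317 = 8.37770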